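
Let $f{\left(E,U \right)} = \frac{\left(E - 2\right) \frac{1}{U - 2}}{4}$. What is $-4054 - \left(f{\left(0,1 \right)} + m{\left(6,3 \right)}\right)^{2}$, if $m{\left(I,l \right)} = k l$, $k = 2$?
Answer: $- \frac{16385}{4} \approx -4096.3$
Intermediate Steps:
$m{\left(I,l \right)} = 2 l$
$f{\left(E,U \right)} = \frac{-2 + E}{4 \left(-2 + U\right)}$ ($f{\left(E,U \right)} = \frac{-2 + E}{-2 + U} \frac{1}{4} = \frac{-2 + E}{4 \left(-2 + U\right)}$)
$-4054 - \left(f{\left(0,1 \right)} + m{\left(6,3 \right)}\right)^{2} = -4054 - \left(\frac{-2 + 0}{4 \left(-2 + 1\right)} + 2 \cdot 3\right)^{2} = -4054 - \left(\frac{1}{4} \frac{1}{-1} \left(-2\right) + 6\right)^{2} = -4054 - \left(\frac{1}{4} \left(-1\right) \left(-2\right) + 6\right)^{2} = -4054 - \left(\frac{1}{2} + 6\right)^{2} = -4054 - \left(\frac{13}{2}\right)^{2} = -4054 - \frac{169}{4} = - \frac{16385}{4}$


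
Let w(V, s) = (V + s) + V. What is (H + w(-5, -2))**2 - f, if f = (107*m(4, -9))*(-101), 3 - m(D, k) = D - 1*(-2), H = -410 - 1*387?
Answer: 622060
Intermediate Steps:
H = -797 (H = -410 - 387 = -797)
m(D, k) = 1 - D (m(D, k) = 3 - (D - 1*(-2)) = 3 - (D + 2) = 3 - (2 + D) = 3 + (-2 - D) = 1 - D)
w(V, s) = s + 2*V
f = 32421 (f = (107*(1 - 1*4))*(-101) = (107*(1 - 4))*(-101) = (107*(-3))*(-101) = -321*(-101) = 32421)
(H + w(-5, -2))**2 - f = (-797 + (-2 + 2*(-5)))**2 - 1*32421 = (-797 + (-2 - 10))**2 - 32421 = (-797 - 12)**2 - 32421 = (-809)**2 - 32421 = 654481 - 32421 = 622060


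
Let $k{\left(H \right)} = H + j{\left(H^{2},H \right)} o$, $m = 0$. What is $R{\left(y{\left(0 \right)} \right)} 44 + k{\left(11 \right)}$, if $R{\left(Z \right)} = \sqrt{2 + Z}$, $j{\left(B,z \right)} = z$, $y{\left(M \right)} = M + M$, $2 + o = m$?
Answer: $-11 + 44 \sqrt{2} \approx 51.225$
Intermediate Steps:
$o = -2$ ($o = -2 + 0 = -2$)
$y{\left(M \right)} = 2 M$
$k{\left(H \right)} = - H$ ($k{\left(H \right)} = H + H \left(-2\right) = H - 2 H = - H$)
$R{\left(y{\left(0 \right)} \right)} 44 + k{\left(11 \right)} = \sqrt{2 + 2 \cdot 0} \cdot 44 - 11 = \sqrt{2 + 0} \cdot 44 - 11 = \sqrt{2} \cdot 44 - 11 = 44 \sqrt{2} - 11 = -11 + 44 \sqrt{2}$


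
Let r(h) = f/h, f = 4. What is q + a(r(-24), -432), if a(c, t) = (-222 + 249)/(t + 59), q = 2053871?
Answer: 766093856/373 ≈ 2.0539e+6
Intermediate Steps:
r(h) = 4/h
a(c, t) = 27/(59 + t)
q + a(r(-24), -432) = 2053871 + 27/(59 - 432) = 2053871 + 27/(-373) = 2053871 + 27*(-1/373) = 2053871 - 27/373 = 766093856/373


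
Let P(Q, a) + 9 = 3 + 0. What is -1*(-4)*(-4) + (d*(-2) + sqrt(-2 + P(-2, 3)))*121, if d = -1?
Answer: 226 + 242*I*sqrt(2) ≈ 226.0 + 342.24*I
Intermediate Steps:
P(Q, a) = -6 (P(Q, a) = -9 + (3 + 0) = -9 + 3 = -6)
-1*(-4)*(-4) + (d*(-2) + sqrt(-2 + P(-2, 3)))*121 = -1*(-4)*(-4) + (-1*(-2) + sqrt(-2 - 6))*121 = 4*(-4) + (2 + sqrt(-8))*121 = -16 + (2 + 2*I*sqrt(2))*121 = -16 + (242 + 242*I*sqrt(2)) = 226 + 242*I*sqrt(2)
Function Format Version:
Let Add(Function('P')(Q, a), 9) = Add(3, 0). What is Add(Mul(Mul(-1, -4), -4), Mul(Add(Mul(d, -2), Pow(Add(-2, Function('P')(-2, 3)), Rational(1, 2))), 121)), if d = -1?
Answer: Add(226, Mul(242, I, Pow(2, Rational(1, 2)))) ≈ Add(226.00, Mul(342.24, I))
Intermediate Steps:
Function('P')(Q, a) = -6 (Function('P')(Q, a) = Add(-9, Add(3, 0)) = Add(-9, 3) = -6)
Add(Mul(Mul(-1, -4), -4), Mul(Add(Mul(d, -2), Pow(Add(-2, Function('P')(-2, 3)), Rational(1, 2))), 121)) = Add(Mul(Mul(-1, -4), -4), Mul(Add(Mul(-1, -2), Pow(Add(-2, -6), Rational(1, 2))), 121)) = Add(Mul(4, -4), Mul(Add(2, Pow(-8, Rational(1, 2))), 121)) = Add(-16, Mul(Add(2, Mul(2, I, Pow(2, Rational(1, 2)))), 121)) = Add(-16, Add(242, Mul(242, I, Pow(2, Rational(1, 2))))) = Add(226, Mul(242, I, Pow(2, Rational(1, 2))))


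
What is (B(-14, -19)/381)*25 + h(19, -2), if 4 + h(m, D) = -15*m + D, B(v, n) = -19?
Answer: -111346/381 ≈ -292.25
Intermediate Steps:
h(m, D) = -4 + D - 15*m (h(m, D) = -4 + (-15*m + D) = -4 + (D - 15*m) = -4 + D - 15*m)
(B(-14, -19)/381)*25 + h(19, -2) = -19/381*25 + (-4 - 2 - 15*19) = -19*1/381*25 + (-4 - 2 - 285) = -19/381*25 - 291 = -475/381 - 291 = -111346/381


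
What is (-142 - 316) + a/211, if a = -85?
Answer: -96723/211 ≈ -458.40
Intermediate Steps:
(-142 - 316) + a/211 = (-142 - 316) - 85/211 = -458 - 85*1/211 = -458 - 85/211 = -96723/211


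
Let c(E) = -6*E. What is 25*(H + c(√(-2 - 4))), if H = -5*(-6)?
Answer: 750 - 150*I*√6 ≈ 750.0 - 367.42*I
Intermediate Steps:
H = 30
25*(H + c(√(-2 - 4))) = 25*(30 - 6*√(-2 - 4)) = 25*(30 - 6*I*√6) = 750 - 150*I*√6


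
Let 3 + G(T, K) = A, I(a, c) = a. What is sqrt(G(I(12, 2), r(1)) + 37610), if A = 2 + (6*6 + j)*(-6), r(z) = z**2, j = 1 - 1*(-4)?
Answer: sqrt(37363) ≈ 193.30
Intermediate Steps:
j = 5 (j = 1 + 4 = 5)
A = -244 (A = 2 + (6*6 + 5)*(-6) = 2 + (36 + 5)*(-6) = 2 + 41*(-6) = 2 - 246 = -244)
G(T, K) = -247 (G(T, K) = -3 - 244 = -247)
sqrt(G(I(12, 2), r(1)) + 37610) = sqrt(-247 + 37610) = sqrt(37363)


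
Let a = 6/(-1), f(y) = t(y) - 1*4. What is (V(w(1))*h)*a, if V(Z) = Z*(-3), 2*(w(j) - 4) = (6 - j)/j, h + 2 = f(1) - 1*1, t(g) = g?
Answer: -702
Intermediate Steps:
f(y) = -4 + y (f(y) = y - 1*4 = y - 4 = -4 + y)
h = -6 (h = -2 + ((-4 + 1) - 1*1) = -2 + (-3 - 1) = -2 - 4 = -6)
w(j) = 4 + (6 - j)/(2*j) (w(j) = 4 + ((6 - j)/j)/2 = 4 + (6 - j)/(2*j))
a = -6 (a = 6*(-1) = -6)
V(Z) = -3*Z
(V(w(1))*h)*a = (-3*(7/2 + 3/1)*(-6))*(-6) = (-3*(7/2 + 3*1)*(-6))*(-6) = (-3*(7/2 + 3)*(-6))*(-6) = (-3*13/2*(-6))*(-6) = -39/2*(-6)*(-6) = 117*(-6) = -702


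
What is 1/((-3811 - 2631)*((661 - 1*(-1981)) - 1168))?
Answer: -1/9495508 ≈ -1.0531e-7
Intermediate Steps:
1/((-3811 - 2631)*((661 - 1*(-1981)) - 1168)) = 1/(-6442*((661 + 1981) - 1168)) = 1/(-6442*(2642 - 1168)) = 1/(-6442*1474) = 1/(-9495508) = -1/9495508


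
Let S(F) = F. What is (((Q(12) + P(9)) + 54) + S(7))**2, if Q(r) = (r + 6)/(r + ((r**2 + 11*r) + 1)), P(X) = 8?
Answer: 398361681/83521 ≈ 4769.6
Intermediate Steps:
Q(r) = (6 + r)/(1 + r**2 + 12*r) (Q(r) = (6 + r)/(r + (1 + r**2 + 11*r)) = (6 + r)/(1 + r**2 + 12*r))
(((Q(12) + P(9)) + 54) + S(7))**2 = ((((6 + 12)/(1 + 12**2 + 12*12) + 8) + 54) + 7)**2 = (((18/(1 + 144 + 144) + 8) + 54) + 7)**2 = (((18/289 + 8) + 54) + 7)**2 = ((2330/289 + 54) + 7)**2 = (17936/289 + 7)**2 = (19959/289)**2 = 398361681/83521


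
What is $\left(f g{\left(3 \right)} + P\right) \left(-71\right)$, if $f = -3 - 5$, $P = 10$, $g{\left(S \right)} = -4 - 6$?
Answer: $-6390$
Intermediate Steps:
$g{\left(S \right)} = -10$ ($g{\left(S \right)} = -4 - 6 = -10$)
$f = -8$
$\left(f g{\left(3 \right)} + P\right) \left(-71\right) = \left(\left(-8\right) \left(-10\right) + 10\right) \left(-71\right) = \left(80 + 10\right) \left(-71\right) = 90 \left(-71\right) = -6390$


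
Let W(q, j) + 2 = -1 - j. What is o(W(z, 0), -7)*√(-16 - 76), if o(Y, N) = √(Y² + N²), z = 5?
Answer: 2*I*√1334 ≈ 73.048*I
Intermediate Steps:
W(q, j) = -3 - j (W(q, j) = -2 + (-1 - j) = -3 - j)
o(Y, N) = √(N² + Y²)
o(W(z, 0), -7)*√(-16 - 76) = √((-7)² + (-3 - 1*0)²)*√(-16 - 76) = √(49 + (-3 + 0)²)*√(-92) = √(49 + (-3)²)*(2*I*√23) = √(49 + 9)*(2*I*√23) = √58*(2*I*√23) = 2*I*√1334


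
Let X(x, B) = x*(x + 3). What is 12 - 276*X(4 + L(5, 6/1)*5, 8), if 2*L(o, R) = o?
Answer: -88791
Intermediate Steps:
L(o, R) = o/2
X(x, B) = x*(3 + x)
12 - 276*X(4 + L(5, 6/1)*5, 8) = 12 - 276*(4 + ((½)*5)*5)*(3 + (4 + ((½)*5)*5)) = 12 - 276*(4 + (5/2)*5)*(3 + (4 + (5/2)*5)) = 12 - 276*(4 + 25/2)*(3 + (4 + 25/2)) = 12 - 4554*(3 + 33/2) = 12 - 4554*39/2 = 12 - 276*1287/4 = 12 - 88803 = -88791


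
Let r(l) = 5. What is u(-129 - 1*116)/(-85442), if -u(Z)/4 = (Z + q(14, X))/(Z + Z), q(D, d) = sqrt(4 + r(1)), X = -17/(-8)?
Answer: 242/10466645 ≈ 2.3121e-5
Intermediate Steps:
X = 17/8 (X = -17*(-1/8) = 17/8 ≈ 2.1250)
q(D, d) = 3 (q(D, d) = sqrt(4 + 5) = sqrt(9) = 3)
u(Z) = -2*(3 + Z)/Z (u(Z) = -4*(Z + 3)/(Z + Z) = -4*(3 + Z)/(2*Z) = -4*(3 + Z)*1/(2*Z) = -2*(3 + Z)/Z)
u(-129 - 1*116)/(-85442) = (-2 - 6/(-129 - 1*116))/(-85442) = (-2 - 6/(-129 - 116))*(-1/85442) = (-2 - 6/(-245))*(-1/85442) = (-2 - 6*(-1/245))*(-1/85442) = (-2 + 6/245)*(-1/85442) = -484/245*(-1/85442) = 242/10466645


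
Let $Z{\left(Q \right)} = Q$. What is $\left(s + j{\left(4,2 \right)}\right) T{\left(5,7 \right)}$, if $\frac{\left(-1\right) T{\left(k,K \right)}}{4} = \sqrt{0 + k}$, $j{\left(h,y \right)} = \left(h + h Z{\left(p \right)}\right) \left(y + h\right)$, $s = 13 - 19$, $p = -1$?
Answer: $24 \sqrt{5} \approx 53.666$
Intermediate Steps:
$s = -6$ ($s = 13 - 19 = -6$)
$j{\left(h,y \right)} = 0$ ($j{\left(h,y \right)} = \left(h + h \left(-1\right)\right) \left(y + h\right) = \left(h - h\right) \left(h + y\right) = 0 \left(h + y\right) = 0$)
$T{\left(k,K \right)} = - 4 \sqrt{k}$ ($T{\left(k,K \right)} = - 4 \sqrt{0 + k} = - 4 \sqrt{k}$)
$\left(s + j{\left(4,2 \right)}\right) T{\left(5,7 \right)} = \left(-6 + 0\right) \left(- 4 \sqrt{5}\right) = - 6 \left(- 4 \sqrt{5}\right) = 24 \sqrt{5}$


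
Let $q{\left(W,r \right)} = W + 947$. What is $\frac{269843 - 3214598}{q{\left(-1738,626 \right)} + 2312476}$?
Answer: $- \frac{588951}{462337} \approx -1.2739$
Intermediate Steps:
$q{\left(W,r \right)} = 947 + W$
$\frac{269843 - 3214598}{q{\left(-1738,626 \right)} + 2312476} = \frac{269843 - 3214598}{\left(947 - 1738\right) + 2312476} = - \frac{2944755}{-791 + 2312476} = - \frac{2944755}{2311685} = \left(-2944755\right) \frac{1}{2311685} = - \frac{588951}{462337}$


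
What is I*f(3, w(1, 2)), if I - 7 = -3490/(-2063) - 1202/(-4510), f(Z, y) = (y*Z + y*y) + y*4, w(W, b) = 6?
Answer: 3250592904/4652065 ≈ 698.74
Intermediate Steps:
f(Z, y) = y² + 4*y + Z*y (f(Z, y) = (Z*y + y²) + 4*y = (y² + Z*y) + 4*y = y² + 4*y + Z*y)
I = 41674268/4652065 (I = 7 + (-3490/(-2063) - 1202/(-4510)) = 7 + (-3490*(-1/2063) - 1202*(-1/4510)) = 7 + (3490/2063 + 601/2255) = 7 + 9109813/4652065 = 41674268/4652065 ≈ 8.9582)
I*f(3, w(1, 2)) = 41674268*(6*(4 + 3 + 6))/4652065 = 41674268*(6*13)/4652065 = (41674268/4652065)*78 = 3250592904/4652065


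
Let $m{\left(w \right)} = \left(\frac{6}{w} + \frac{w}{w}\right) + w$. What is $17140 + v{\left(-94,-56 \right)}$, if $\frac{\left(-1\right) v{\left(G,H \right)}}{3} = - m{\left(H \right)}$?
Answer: $\frac{475291}{28} \approx 16975.0$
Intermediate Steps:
$m{\left(w \right)} = 1 + w + \frac{6}{w}$ ($m{\left(w \right)} = \left(\frac{6}{w} + 1\right) + w = \left(1 + \frac{6}{w}\right) + w = 1 + w + \frac{6}{w}$)
$v{\left(G,H \right)} = 3 + 3 H + \frac{18}{H}$ ($v{\left(G,H \right)} = - 3 \left(- (1 + H + \frac{6}{H})\right) = - 3 \left(-1 - H - \frac{6}{H}\right) = 3 + 3 H + \frac{18}{H}$)
$17140 + v{\left(-94,-56 \right)} = 17140 + \left(3 + 3 \left(-56\right) + \frac{18}{-56}\right) = 17140 + \left(3 - 168 + 18 \left(- \frac{1}{56}\right)\right) = 17140 - \frac{4629}{28} = \frac{475291}{28}$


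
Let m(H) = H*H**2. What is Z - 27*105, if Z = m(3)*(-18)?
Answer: -3321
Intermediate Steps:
m(H) = H**3
Z = -486 (Z = 3**3*(-18) = 27*(-18) = -486)
Z - 27*105 = -486 - 27*105 = -486 - 2835 = -3321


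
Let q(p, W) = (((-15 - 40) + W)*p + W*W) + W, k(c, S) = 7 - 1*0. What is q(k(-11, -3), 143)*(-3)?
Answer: -63624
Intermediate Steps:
k(c, S) = 7 (k(c, S) = 7 + 0 = 7)
q(p, W) = W + W² + p*(-55 + W) (q(p, W) = ((-55 + W)*p + W²) + W = (p*(-55 + W) + W²) + W = (W² + p*(-55 + W)) + W = W + W² + p*(-55 + W))
q(k(-11, -3), 143)*(-3) = (143 + 143² - 55*7 + 143*7)*(-3) = (143 + 20449 - 385 + 1001)*(-3) = 21208*(-3) = -63624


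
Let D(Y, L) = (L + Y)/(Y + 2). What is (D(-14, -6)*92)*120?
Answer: 18400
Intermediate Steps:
D(Y, L) = (L + Y)/(2 + Y)
(D(-14, -6)*92)*120 = (((-6 - 14)/(2 - 14))*92)*120 = ((-20/(-12))*92)*120 = (-1/12*(-20)*92)*120 = ((5/3)*92)*120 = (460/3)*120 = 18400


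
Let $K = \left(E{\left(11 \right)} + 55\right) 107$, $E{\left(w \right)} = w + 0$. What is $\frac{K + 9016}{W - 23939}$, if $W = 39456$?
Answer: $\frac{16078}{15517} \approx 1.0362$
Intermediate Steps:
$E{\left(w \right)} = w$
$K = 7062$ ($K = \left(11 + 55\right) 107 = 66 \cdot 107 = 7062$)
$\frac{K + 9016}{W - 23939} = \frac{7062 + 9016}{39456 - 23939} = \frac{16078}{15517}$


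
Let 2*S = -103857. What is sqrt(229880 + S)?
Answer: sqrt(711806)/2 ≈ 421.84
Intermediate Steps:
S = -103857/2 (S = (1/2)*(-103857) = -103857/2 ≈ -51929.)
sqrt(229880 + S) = sqrt(229880 - 103857/2) = sqrt(355903/2) = sqrt(711806)/2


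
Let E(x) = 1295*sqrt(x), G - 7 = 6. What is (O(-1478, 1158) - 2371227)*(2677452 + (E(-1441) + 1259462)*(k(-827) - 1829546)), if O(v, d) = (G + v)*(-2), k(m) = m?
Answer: 5459593775438508578 + 5613652615791395*I*sqrt(1441) ≈ 5.4596e+18 + 2.131e+17*I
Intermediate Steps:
G = 13 (G = 7 + 6 = 13)
O(v, d) = -26 - 2*v (O(v, d) = (13 + v)*(-2) = -26 - 2*v)
(O(-1478, 1158) - 2371227)*(2677452 + (E(-1441) + 1259462)*(k(-827) - 1829546)) = ((-26 - 2*(-1478)) - 2371227)*(2677452 + (1295*sqrt(-1441) + 1259462)*(-827 - 1829546)) = ((-26 + 2956) - 2371227)*(2677452 + (1295*(I*sqrt(1441)) + 1259462)*(-1830373)) = (2930 - 2371227)*(2677452 + (1295*I*sqrt(1441) + 1259462)*(-1830373)) = -2368297*(2677452 + (1259462 + 1295*I*sqrt(1441))*(-1830373)) = -2368297*(2677452 + (-2305285239326 - 2370333035*I*sqrt(1441))) = -2368297*(-2305282561874 - 2370333035*I*sqrt(1441)) = 5459593775438508578 + 5613652615791395*I*sqrt(1441)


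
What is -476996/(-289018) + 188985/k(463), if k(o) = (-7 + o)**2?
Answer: 25634117831/10016207808 ≈ 2.5593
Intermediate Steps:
-476996/(-289018) + 188985/k(463) = -476996/(-289018) + 188985/((-7 + 463)**2) = -476996*(-1/289018) + 188985/(456**2) = 238498/144509 + 188985/207936 = 238498/144509 + 188985*(1/207936) = 238498/144509 + 62995/69312 = 25634117831/10016207808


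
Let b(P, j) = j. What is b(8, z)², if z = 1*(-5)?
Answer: 25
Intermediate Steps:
z = -5
b(8, z)² = (-5)² = 25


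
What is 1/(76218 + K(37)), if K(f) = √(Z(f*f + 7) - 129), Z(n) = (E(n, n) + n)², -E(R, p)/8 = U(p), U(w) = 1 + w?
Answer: 76218/5716254053 - √92929471/5716254053 ≈ 1.1647e-5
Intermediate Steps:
E(R, p) = -8 - 8*p (E(R, p) = -8*(1 + p) = -8 - 8*p)
Z(n) = (-8 - 7*n)² (Z(n) = ((-8 - 8*n) + n)² = (-8 - 7*n)²)
K(f) = √(-129 + (57 + 7*f²)²) (K(f) = √((8 + 7*(f*f + 7))² - 129) = √((8 + 7*(f² + 7))² - 129) = √((8 + 7*(7 + f²))² - 129) = √((8 + (49 + 7*f²))² - 129) = √((57 + 7*f²)² - 129) = √(-129 + (57 + 7*f²)²))
1/(76218 + K(37)) = 1/(76218 + √(-129 + (57 + 7*37²)²)) = 1/(76218 + √(-129 + (57 + 7*1369)²)) = 1/(76218 + √(-129 + (57 + 9583)²)) = 1/(76218 + √(-129 + 9640²)) = 1/(76218 + √(-129 + 92929600)) = 1/(76218 + √92929471)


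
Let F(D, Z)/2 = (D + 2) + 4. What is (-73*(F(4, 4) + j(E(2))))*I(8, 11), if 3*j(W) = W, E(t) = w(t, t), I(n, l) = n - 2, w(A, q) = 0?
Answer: -8760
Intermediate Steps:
F(D, Z) = 12 + 2*D (F(D, Z) = 2*((D + 2) + 4) = 2*((2 + D) + 4) = 2*(6 + D) = 12 + 2*D)
I(n, l) = -2 + n
E(t) = 0
j(W) = W/3
(-73*(F(4, 4) + j(E(2))))*I(8, 11) = (-73*((12 + 2*4) + (⅓)*0))*(-2 + 8) = -73*((12 + 8) + 0)*6 = -73*(20 + 0)*6 = -73*20*6 = -1460*6 = -8760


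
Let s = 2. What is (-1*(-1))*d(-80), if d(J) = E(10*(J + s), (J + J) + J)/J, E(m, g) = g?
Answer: 3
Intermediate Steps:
d(J) = 3 (d(J) = ((J + J) + J)/J = (2*J + J)/J = (3*J)/J = 3)
(-1*(-1))*d(-80) = -1*(-1)*3 = 1*3 = 3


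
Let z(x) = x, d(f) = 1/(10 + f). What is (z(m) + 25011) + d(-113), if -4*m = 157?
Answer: 10288357/412 ≈ 24972.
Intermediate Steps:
m = -157/4 (m = -1/4*157 = -157/4 ≈ -39.250)
(z(m) + 25011) + d(-113) = (-157/4 + 25011) + 1/(10 - 113) = 99887/4 + 1/(-103) = 99887/4 - 1/103 = 10288357/412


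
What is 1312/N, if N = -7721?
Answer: -1312/7721 ≈ -0.16993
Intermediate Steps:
1312/N = 1312/(-7721) = 1312*(-1/7721) = -1312/7721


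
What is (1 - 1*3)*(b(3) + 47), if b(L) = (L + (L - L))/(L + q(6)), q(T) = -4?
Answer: -88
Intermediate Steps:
b(L) = L/(-4 + L) (b(L) = (L + (L - L))/(L - 4) = (L + 0)/(-4 + L) = L/(-4 + L))
(1 - 1*3)*(b(3) + 47) = (1 - 1*3)*(3/(-4 + 3) + 47) = (1 - 3)*(3/(-1) + 47) = -2*(3*(-1) + 47) = -2*(-3 + 47) = -2*44 = -88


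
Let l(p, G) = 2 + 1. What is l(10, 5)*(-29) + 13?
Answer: -74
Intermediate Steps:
l(p, G) = 3
l(10, 5)*(-29) + 13 = 3*(-29) + 13 = -87 + 13 = -74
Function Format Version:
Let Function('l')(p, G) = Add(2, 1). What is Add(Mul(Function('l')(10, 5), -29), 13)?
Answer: -74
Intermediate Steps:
Function('l')(p, G) = 3
Add(Mul(Function('l')(10, 5), -29), 13) = Add(Mul(3, -29), 13) = Add(-87, 13) = -74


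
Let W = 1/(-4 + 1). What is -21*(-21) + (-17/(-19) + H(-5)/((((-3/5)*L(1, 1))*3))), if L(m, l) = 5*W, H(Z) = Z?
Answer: 25093/57 ≈ 440.23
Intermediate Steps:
W = -⅓ (W = 1/(-3) = -⅓ ≈ -0.33333)
L(m, l) = -5/3 (L(m, l) = 5*(-⅓) = -5/3)
-21*(-21) + (-17/(-19) + H(-5)/((((-3/5)*L(1, 1))*3))) = -21*(-21) + (-17/(-19) - 5/((-3/5*(-5/3))*3)) = 441 + (-17*(-1/19) - 5/((-3*⅕*(-5/3))*3)) = 441 + (17/19 - 5/(-⅗*(-5/3)*3)) = 441 + (17/19 - 5/(1*3)) = 441 + (17/19 - 5/3) = 441 - 44/57 = 25093/57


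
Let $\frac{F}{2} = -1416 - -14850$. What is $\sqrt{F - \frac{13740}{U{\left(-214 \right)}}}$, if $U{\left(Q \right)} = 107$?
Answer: $\frac{12 \sqrt{2125983}}{107} \approx 163.52$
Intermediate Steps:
$F = 26868$ ($F = 2 \left(-1416 - -14850\right) = 2 \left(-1416 + 14850\right) = 2 \cdot 13434 = 26868$)
$\sqrt{F - \frac{13740}{U{\left(-214 \right)}}} = \sqrt{26868 - \frac{13740}{107}} = \sqrt{\frac{2861136}{107}} = \frac{12 \sqrt{2125983}}{107}$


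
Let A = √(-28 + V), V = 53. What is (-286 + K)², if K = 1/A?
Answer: 2042041/25 ≈ 81682.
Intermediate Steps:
A = 5 (A = √(-28 + 53) = √25 = 5)
K = ⅕ (K = 1/5 = ⅕ ≈ 0.20000)
(-286 + K)² = (-286 + ⅕)² = (-1429/5)² = 2042041/25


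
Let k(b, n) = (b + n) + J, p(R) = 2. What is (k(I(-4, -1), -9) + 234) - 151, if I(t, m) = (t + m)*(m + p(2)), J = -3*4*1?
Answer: 57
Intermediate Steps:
J = -12 (J = -12*1 = -12)
I(t, m) = (2 + m)*(m + t) (I(t, m) = (t + m)*(m + 2) = (m + t)*(2 + m) = (2 + m)*(m + t))
k(b, n) = -12 + b + n (k(b, n) = (b + n) - 12 = -12 + b + n)
(k(I(-4, -1), -9) + 234) - 151 = ((-12 + ((-1)**2 + 2*(-1) + 2*(-4) - 1*(-4)) - 9) + 234) - 151 = ((-12 + (1 - 2 - 8 + 4) - 9) + 234) - 151 = ((-12 - 5 - 9) + 234) - 151 = (-26 + 234) - 151 = 208 - 151 = 57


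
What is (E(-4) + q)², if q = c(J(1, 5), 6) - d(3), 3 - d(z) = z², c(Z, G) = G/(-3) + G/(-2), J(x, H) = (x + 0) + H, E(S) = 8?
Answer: 81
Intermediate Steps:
J(x, H) = H + x (J(x, H) = x + H = H + x)
c(Z, G) = -5*G/6 (c(Z, G) = G*(-⅓) + G*(-½) = -G/3 - G/2 = -5*G/6)
d(z) = 3 - z²
q = 1 (q = -⅚*6 - (3 - 1*3²) = -5 - (3 - 1*9) = -5 - (3 - 9) = -5 - 1*(-6) = -5 + 6 = 1)
(E(-4) + q)² = (8 + 1)² = 9² = 81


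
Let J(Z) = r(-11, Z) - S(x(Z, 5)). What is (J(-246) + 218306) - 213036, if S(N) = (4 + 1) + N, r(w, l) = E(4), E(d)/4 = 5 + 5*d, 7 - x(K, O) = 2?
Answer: 5360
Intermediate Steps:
x(K, O) = 5 (x(K, O) = 7 - 1*2 = 7 - 2 = 5)
E(d) = 20 + 20*d (E(d) = 4*(5 + 5*d) = 20 + 20*d)
r(w, l) = 100 (r(w, l) = 20 + 20*4 = 20 + 80 = 100)
S(N) = 5 + N
J(Z) = 90 (J(Z) = 100 - (5 + 5) = 100 - 1*10 = 100 - 10 = 90)
(J(-246) + 218306) - 213036 = (90 + 218306) - 213036 = 218396 - 213036 = 5360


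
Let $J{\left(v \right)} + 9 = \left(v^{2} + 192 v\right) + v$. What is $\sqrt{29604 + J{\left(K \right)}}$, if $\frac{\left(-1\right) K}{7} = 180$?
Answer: $\sqrt{1374015} \approx 1172.2$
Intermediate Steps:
$K = -1260$ ($K = \left(-7\right) 180 = -1260$)
$J{\left(v \right)} = -9 + v^{2} + 193 v$ ($J{\left(v \right)} = -9 + \left(\left(v^{2} + 192 v\right) + v\right) = -9 + \left(v^{2} + 193 v\right) = -9 + v^{2} + 193 v$)
$\sqrt{29604 + J{\left(K \right)}} = \sqrt{29604 + \left(-9 + \left(-1260\right)^{2} + 193 \left(-1260\right)\right)} = \sqrt{29604 - -1344411} = \sqrt{29604 + 1344411} = \sqrt{1374015}$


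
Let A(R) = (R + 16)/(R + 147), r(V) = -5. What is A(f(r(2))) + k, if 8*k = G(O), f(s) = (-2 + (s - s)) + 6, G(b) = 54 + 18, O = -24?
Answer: 1379/151 ≈ 9.1324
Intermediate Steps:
G(b) = 72
f(s) = 4 (f(s) = (-2 + 0) + 6 = -2 + 6 = 4)
k = 9 (k = (⅛)*72 = 9)
A(R) = (16 + R)/(147 + R)
A(f(r(2))) + k = (16 + 4)/(147 + 4) + 9 = 20/151 + 9 = 1379/151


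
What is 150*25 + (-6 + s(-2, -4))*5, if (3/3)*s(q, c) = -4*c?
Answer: 3800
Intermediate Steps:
s(q, c) = -4*c
150*25 + (-6 + s(-2, -4))*5 = 150*25 + (-6 - 4*(-4))*5 = 3750 + (-6 + 16)*5 = 3750 + 10*5 = 3750 + 50 = 3800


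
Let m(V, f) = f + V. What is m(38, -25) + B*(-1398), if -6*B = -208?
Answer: -48451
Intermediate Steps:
m(V, f) = V + f
B = 104/3 (B = -⅙*(-208) = 104/3 ≈ 34.667)
m(38, -25) + B*(-1398) = (38 - 25) + (104/3)*(-1398) = 13 - 48464 = -48451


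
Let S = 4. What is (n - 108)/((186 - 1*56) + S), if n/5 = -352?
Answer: -934/67 ≈ -13.940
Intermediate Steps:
n = -1760 (n = 5*(-352) = -1760)
(n - 108)/((186 - 1*56) + S) = (-1760 - 108)/((186 - 1*56) + 4) = -1868/((186 - 56) + 4) = -1868/(130 + 4) = -1868/134 = -1868*1/134 = -934/67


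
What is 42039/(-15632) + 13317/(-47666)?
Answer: -1106001159/372557456 ≈ -2.9687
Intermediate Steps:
42039/(-15632) + 13317/(-47666) = 42039*(-1/15632) + 13317*(-1/47666) = -42039/15632 - 13317/47666 = -1106001159/372557456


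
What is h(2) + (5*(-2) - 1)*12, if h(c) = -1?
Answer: -133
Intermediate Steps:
h(2) + (5*(-2) - 1)*12 = -1 + (5*(-2) - 1)*12 = -1 + (-10 - 1)*12 = -1 - 11*12 = -1 - 132 = -133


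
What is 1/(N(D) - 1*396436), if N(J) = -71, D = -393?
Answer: -1/396507 ≈ -2.5220e-6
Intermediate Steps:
1/(N(D) - 1*396436) = 1/(-71 - 1*396436) = 1/(-71 - 396436) = 1/(-396507) = -1/396507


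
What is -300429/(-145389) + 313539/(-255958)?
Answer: 10437361437/12404492554 ≈ 0.84142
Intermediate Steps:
-300429/(-145389) + 313539/(-255958) = -300429*(-1/145389) + 313539*(-1/255958) = 100143/48463 - 313539/255958 = 10437361437/12404492554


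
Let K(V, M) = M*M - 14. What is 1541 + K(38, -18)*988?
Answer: 307821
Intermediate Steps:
K(V, M) = -14 + M² (K(V, M) = M² - 14 = -14 + M²)
1541 + K(38, -18)*988 = 1541 + (-14 + (-18)²)*988 = 1541 + (-14 + 324)*988 = 1541 + 310*988 = 1541 + 306280 = 307821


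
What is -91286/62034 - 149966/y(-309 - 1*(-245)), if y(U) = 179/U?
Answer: 297687536911/5552043 ≈ 53618.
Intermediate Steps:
-91286/62034 - 149966/y(-309 - 1*(-245)) = -91286/62034 - 149966/(179/(-309 - 1*(-245))) = -91286*1/62034 - 149966/(179/(-309 + 245)) = -45643/31017 - 149966/(179/(-64)) = -45643/31017 - 149966/(179*(-1/64)) = -45643/31017 - 149966/(-179/64) = -45643/31017 - 149966*(-64/179) = -45643/31017 + 9597824/179 = 297687536911/5552043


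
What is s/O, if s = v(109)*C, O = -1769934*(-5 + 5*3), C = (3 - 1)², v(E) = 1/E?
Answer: -1/482307015 ≈ -2.0734e-9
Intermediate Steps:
C = 4 (C = 2² = 4)
O = -17699340 (O = -1769934*(-5 + 15) = -1769934*10 = -17699340)
s = 4/109 ≈ 0.036697
s/O = (4/109)/(-17699340) = (4/109)*(-1/17699340) = -1/482307015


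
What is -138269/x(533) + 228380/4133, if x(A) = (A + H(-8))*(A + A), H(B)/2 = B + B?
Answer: 121398527303/2207294778 ≈ 54.999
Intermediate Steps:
H(B) = 4*B (H(B) = 2*(B + B) = 2*(2*B) = 4*B)
x(A) = 2*A*(-32 + A) (x(A) = (A + 4*(-8))*(A + A) = (A - 32)*(2*A) = (-32 + A)*(2*A) = 2*A*(-32 + A))
-138269/x(533) + 228380/4133 = -138269*1/(1066*(-32 + 533)) + 228380/4133 = -138269/(2*533*501) + 228380*(1/4133) = -138269/534066 + 228380/4133 = 121398527303/2207294778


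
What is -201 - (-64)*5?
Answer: 119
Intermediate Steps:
-201 - (-64)*5 = -201 - 1*(-320) = -201 + 320 = 119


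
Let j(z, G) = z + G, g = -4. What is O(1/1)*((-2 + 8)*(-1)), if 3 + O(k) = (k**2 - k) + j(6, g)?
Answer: 6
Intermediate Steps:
j(z, G) = G + z
O(k) = -1 + k**2 - k (O(k) = -3 + ((k**2 - k) + (-4 + 6)) = -3 + ((k**2 - k) + 2) = -3 + (2 + k**2 - k) = -1 + k**2 - k)
O(1/1)*((-2 + 8)*(-1)) = (-1 + (1/1)**2 - 1/1)*((-2 + 8)*(-1)) = (-1 + 1**2 - 1*1)*(6*(-1)) = (-1 + 1 - 1)*(-6) = -1*(-6) = 6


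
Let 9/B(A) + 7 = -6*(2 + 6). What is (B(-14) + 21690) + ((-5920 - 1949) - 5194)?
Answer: 474476/55 ≈ 8626.8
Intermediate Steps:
B(A) = -9/55 (B(A) = 9/(-7 - 6*(2 + 6)) = 9/(-7 - 6*8) = 9/(-7 - 48) = 9/(-55) = 9*(-1/55) = -9/55)
(B(-14) + 21690) + ((-5920 - 1949) - 5194) = (-9/55 + 21690) + ((-5920 - 1949) - 5194) = 1192941/55 + (-7869 - 5194) = 1192941/55 - 13063 = 474476/55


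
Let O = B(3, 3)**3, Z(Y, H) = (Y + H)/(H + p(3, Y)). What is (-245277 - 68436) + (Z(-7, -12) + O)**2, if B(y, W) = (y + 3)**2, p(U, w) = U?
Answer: 176309915176/81 ≈ 2.1767e+9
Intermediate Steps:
B(y, W) = (3 + y)**2
Z(Y, H) = (H + Y)/(3 + H) (Z(Y, H) = (Y + H)/(H + 3) = (H + Y)/(3 + H))
O = 46656 (O = ((3 + 3)**2)**3 = (6**2)**3 = 36**3 = 46656)
(-245277 - 68436) + (Z(-7, -12) + O)**2 = (-245277 - 68436) + ((-12 - 7)/(3 - 12) + 46656)**2 = -313713 + (-19/(-9) + 46656)**2 = -313713 + (-1/9*(-19) + 46656)**2 = -313713 + (19/9 + 46656)**2 = -313713 + (419923/9)**2 = -313713 + 176335325929/81 = 176309915176/81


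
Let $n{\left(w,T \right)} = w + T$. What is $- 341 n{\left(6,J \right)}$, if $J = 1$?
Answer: $-2387$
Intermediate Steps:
$n{\left(w,T \right)} = T + w$
$- 341 n{\left(6,J \right)} = - 341 \left(1 + 6\right) = \left(-341\right) 7 = -2387$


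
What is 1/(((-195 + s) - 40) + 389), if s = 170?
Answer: 1/324 ≈ 0.0030864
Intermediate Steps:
1/(((-195 + s) - 40) + 389) = 1/(((-195 + 170) - 40) + 389) = 1/((-25 - 40) + 389) = 1/(-65 + 389) = 1/324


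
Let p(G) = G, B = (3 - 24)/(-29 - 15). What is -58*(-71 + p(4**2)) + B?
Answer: 140381/44 ≈ 3190.5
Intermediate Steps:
B = 21/44 (B = -21/(-44) = -21*(-1/44) = 21/44 ≈ 0.47727)
-58*(-71 + p(4**2)) + B = -58*(-71 + 4**2) + 21/44 = -58*(-71 + 16) + 21/44 = -58*(-55) + 21/44 = 3190 + 21/44 = 140381/44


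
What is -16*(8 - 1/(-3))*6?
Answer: -800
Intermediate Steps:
-16*(8 - 1/(-3))*6 = -16*(8 - 1*(-1/3))*6 = -16*(8 + 1/3)*6 = -16*25/3*6 = -400/3*6 = -800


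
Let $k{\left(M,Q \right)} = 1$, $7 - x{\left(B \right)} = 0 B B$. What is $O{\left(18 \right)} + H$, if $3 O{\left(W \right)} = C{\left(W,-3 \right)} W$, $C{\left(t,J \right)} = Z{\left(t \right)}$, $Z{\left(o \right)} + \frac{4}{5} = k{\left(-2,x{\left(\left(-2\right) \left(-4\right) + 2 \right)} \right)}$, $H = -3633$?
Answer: $- \frac{18159}{5} \approx -3631.8$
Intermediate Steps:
$x{\left(B \right)} = 7$ ($x{\left(B \right)} = 7 - 0 B B = 7 - 0 B = 7 - 0 = 7 + 0 = 7$)
$Z{\left(o \right)} = \frac{1}{5}$ ($Z{\left(o \right)} = - \frac{4}{5} + 1 = \frac{1}{5}$)
$C{\left(t,J \right)} = \frac{1}{5}$
$O{\left(W \right)} = \frac{W}{15}$ ($O{\left(W \right)} = \frac{\frac{1}{5} W}{3} = \frac{W}{15}$)
$O{\left(18 \right)} + H = \frac{1}{15} \cdot 18 - 3633 = \frac{6}{5} - 3633 = - \frac{18159}{5}$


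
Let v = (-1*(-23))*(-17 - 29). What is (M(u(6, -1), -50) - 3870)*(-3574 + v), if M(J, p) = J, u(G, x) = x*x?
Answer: 17921208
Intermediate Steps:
u(G, x) = x**2
v = -1058 (v = 23*(-46) = -1058)
(M(u(6, -1), -50) - 3870)*(-3574 + v) = ((-1)**2 - 3870)*(-3574 - 1058) = (1 - 3870)*(-4632) = -3869*(-4632) = 17921208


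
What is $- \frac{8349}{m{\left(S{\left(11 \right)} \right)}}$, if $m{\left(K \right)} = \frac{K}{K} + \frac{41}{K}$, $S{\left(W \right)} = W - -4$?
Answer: $- \frac{125235}{56} \approx -2236.3$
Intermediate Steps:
$S{\left(W \right)} = 4 + W$ ($S{\left(W \right)} = W + 4 = 4 + W$)
$m{\left(K \right)} = 1 + \frac{41}{K}$
$- \frac{8349}{m{\left(S{\left(11 \right)} \right)}} = - \frac{8349}{\frac{1}{4 + 11} \left(41 + \left(4 + 11\right)\right)} = - \frac{8349}{\frac{1}{15} \left(41 + 15\right)} = - \frac{8349}{\frac{1}{15} \cdot 56} = - \frac{8349}{\frac{56}{15}} = \left(-8349\right) \frac{15}{56} = - \frac{125235}{56}$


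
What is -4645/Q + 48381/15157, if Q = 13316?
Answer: 573837131/201830612 ≈ 2.8432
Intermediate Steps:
-4645/Q + 48381/15157 = -4645/13316 + 48381/15157 = 573837131/201830612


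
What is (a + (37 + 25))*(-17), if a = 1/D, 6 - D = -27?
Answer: -34799/33 ≈ -1054.5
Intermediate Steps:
D = 33 (D = 6 - 1*(-27) = 6 + 27 = 33)
a = 1/33 ≈ 0.030303
(a + (37 + 25))*(-17) = (1/33 + (37 + 25))*(-17) = (1/33 + 62)*(-17) = (2047/33)*(-17) = -34799/33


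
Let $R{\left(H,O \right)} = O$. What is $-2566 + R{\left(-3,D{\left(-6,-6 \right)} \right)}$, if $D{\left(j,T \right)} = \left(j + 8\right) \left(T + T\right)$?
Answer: $-2590$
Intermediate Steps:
$D{\left(j,T \right)} = 2 T \left(8 + j\right)$ ($D{\left(j,T \right)} = \left(8 + j\right) 2 T = 2 T \left(8 + j\right)$)
$-2566 + R{\left(-3,D{\left(-6,-6 \right)} \right)} = -2566 + 2 \left(-6\right) \left(8 - 6\right) = -2566 + 2 \left(-6\right) 2 = -2566 - 24 = -2590$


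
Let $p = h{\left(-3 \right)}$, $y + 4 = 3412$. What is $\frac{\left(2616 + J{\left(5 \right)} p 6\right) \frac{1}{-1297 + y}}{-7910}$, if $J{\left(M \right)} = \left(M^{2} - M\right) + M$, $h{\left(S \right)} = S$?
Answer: $- \frac{1083}{8349005} \approx -0.00012972$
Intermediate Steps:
$y = 3408$ ($y = -4 + 3412 = 3408$)
$p = -3$
$J{\left(M \right)} = M^{2}$
$\frac{\left(2616 + J{\left(5 \right)} p 6\right) \frac{1}{-1297 + y}}{-7910} = \frac{\left(2616 + 5^{2} \left(-3\right) 6\right) \frac{1}{-1297 + 3408}}{-7910} = \frac{2616 + 25 \left(-3\right) 6}{2111} \left(- \frac{1}{7910}\right) = \left(2616 - 450\right) \frac{1}{2111} \left(- \frac{1}{7910}\right) = 2166 \cdot \frac{1}{2111} \left(- \frac{1}{7910}\right) = \frac{2166}{2111} \left(- \frac{1}{7910}\right) = - \frac{1083}{8349005}$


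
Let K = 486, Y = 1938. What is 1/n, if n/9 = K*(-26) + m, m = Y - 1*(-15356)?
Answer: 1/41922 ≈ 2.3854e-5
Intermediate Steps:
m = 17294 (m = 1938 - 1*(-15356) = 1938 + 15356 = 17294)
n = 41922 (n = 9*(486*(-26) + 17294) = 9*(-12636 + 17294) = 9*4658 = 41922)
1/n = 1/41922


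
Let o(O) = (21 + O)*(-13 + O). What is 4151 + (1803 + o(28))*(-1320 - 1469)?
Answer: -7074331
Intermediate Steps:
o(O) = (-13 + O)*(21 + O)
4151 + (1803 + o(28))*(-1320 - 1469) = 4151 + (1803 + (-273 + 28² + 8*28))*(-1320 - 1469) = 4151 + (1803 + (-273 + 784 + 224))*(-2789) = 4151 + (1803 + 735)*(-2789) = 4151 + 2538*(-2789) = 4151 - 7078482 = -7074331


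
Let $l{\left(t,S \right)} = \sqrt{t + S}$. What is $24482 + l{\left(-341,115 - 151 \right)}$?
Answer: $24482 + i \sqrt{377} \approx 24482.0 + 19.416 i$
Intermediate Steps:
$l{\left(t,S \right)} = \sqrt{S + t}$
$24482 + l{\left(-341,115 - 151 \right)} = 24482 + \sqrt{\left(115 - 151\right) - 341} = 24482 + \sqrt{-36 - 341} = 24482 + \sqrt{-377} = 24482 + i \sqrt{377}$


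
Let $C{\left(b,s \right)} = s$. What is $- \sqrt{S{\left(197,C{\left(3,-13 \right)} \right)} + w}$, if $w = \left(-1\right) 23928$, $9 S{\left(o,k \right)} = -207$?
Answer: $- i \sqrt{23951} \approx - 154.76 i$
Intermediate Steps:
$S{\left(o,k \right)} = -23$ ($S{\left(o,k \right)} = \frac{1}{9} \left(-207\right) = -23$)
$w = -23928$
$- \sqrt{S{\left(197,C{\left(3,-13 \right)} \right)} + w} = - \sqrt{-23 - 23928} = - \sqrt{-23951} = - i \sqrt{23951}$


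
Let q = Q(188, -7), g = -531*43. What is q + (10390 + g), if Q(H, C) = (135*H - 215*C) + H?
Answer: 14630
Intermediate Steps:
g = -22833
Q(H, C) = -215*C + 136*H (Q(H, C) = (-215*C + 135*H) + H = -215*C + 136*H)
q = 27073 (q = -215*(-7) + 136*188 = 1505 + 25568 = 27073)
q + (10390 + g) = 27073 + (10390 - 22833) = 27073 - 12443 = 14630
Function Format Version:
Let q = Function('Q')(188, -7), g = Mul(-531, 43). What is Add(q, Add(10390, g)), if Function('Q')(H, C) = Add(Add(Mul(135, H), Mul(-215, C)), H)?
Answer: 14630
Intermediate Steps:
g = -22833
Function('Q')(H, C) = Add(Mul(-215, C), Mul(136, H)) (Function('Q')(H, C) = Add(Add(Mul(-215, C), Mul(135, H)), H) = Add(Mul(-215, C), Mul(136, H)))
q = 27073 (q = Add(Mul(-215, -7), Mul(136, 188)) = Add(1505, 25568) = 27073)
Add(q, Add(10390, g)) = Add(27073, Add(10390, -22833)) = Add(27073, -12443) = 14630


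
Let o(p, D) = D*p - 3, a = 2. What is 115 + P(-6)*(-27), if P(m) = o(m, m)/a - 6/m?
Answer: -715/2 ≈ -357.50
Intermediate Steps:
o(p, D) = -3 + D*p
P(m) = -3/2 + m²/2 - 6/m (P(m) = (-3 + m*m)/2 - 6/m = (-3 + m²)*(½) - 6/m = (-3/2 + m²/2) - 6/m = -3/2 + m²/2 - 6/m)
115 + P(-6)*(-27) = 115 + ((½)*(-12 - 6*(-3 + (-6)²))/(-6))*(-27) = 115 + ((½)*(-⅙)*(-12 - 6*(-3 + 36)))*(-27) = 115 + ((½)*(-⅙)*(-12 - 6*33))*(-27) = 115 + ((½)*(-⅙)*(-12 - 198))*(-27) = 115 + ((½)*(-⅙)*(-210))*(-27) = 115 + (35/2)*(-27) = 115 - 945/2 = -715/2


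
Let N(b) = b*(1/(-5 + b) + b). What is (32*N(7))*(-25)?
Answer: -42000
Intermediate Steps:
N(b) = b*(b + 1/(-5 + b))
(32*N(7))*(-25) = (32*(7*(1 + 7**2 - 5*7)/(-5 + 7)))*(-25) = (32*(7*(1 + 49 - 35)/2))*(-25) = (32*(7*(1/2)*15))*(-25) = (32*(105/2))*(-25) = 1680*(-25) = -42000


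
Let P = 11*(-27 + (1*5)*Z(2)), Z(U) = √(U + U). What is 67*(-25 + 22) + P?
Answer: -388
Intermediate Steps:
Z(U) = √2*√U (Z(U) = √(2*U) = √2*√U)
P = -187 (P = 11*(-27 + (1*5)*(√2*√2)) = 11*(-27 + 5*2) = 11*(-27 + 10) = 11*(-17) = -187)
67*(-25 + 22) + P = 67*(-25 + 22) - 187 = 67*(-3) - 187 = -201 - 187 = -388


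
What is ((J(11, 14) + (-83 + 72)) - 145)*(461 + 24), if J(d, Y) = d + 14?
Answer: -63535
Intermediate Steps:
J(d, Y) = 14 + d
((J(11, 14) + (-83 + 72)) - 145)*(461 + 24) = (((14 + 11) + (-83 + 72)) - 145)*(461 + 24) = ((25 - 11) - 145)*485 = (14 - 145)*485 = -131*485 = -63535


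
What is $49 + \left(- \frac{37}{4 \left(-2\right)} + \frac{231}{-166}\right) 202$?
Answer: $\frac{233115}{332} \approx 702.15$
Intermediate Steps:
$49 + \left(- \frac{37}{4 \left(-2\right)} + \frac{231}{-166}\right) 202 = 49 + \left(- \frac{37}{-8} + 231 \left(- \frac{1}{166}\right)\right) 202 = 49 + \left(\left(-37\right) \left(- \frac{1}{8}\right) - \frac{231}{166}\right) 202 = 49 + \left(\frac{37}{8} - \frac{231}{166}\right) 202 = 49 + \frac{2147}{664} \cdot 202 = 49 + \frac{216847}{332} = \frac{233115}{332}$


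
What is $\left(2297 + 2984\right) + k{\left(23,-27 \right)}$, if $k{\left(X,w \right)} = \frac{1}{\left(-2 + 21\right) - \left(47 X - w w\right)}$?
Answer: $\frac{1758572}{333} \approx 5281.0$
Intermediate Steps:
$k{\left(X,w \right)} = \frac{1}{19 + w^{2} - 47 X}$ ($k{\left(X,w \right)} = \frac{1}{19 - \left(- w^{2} + 47 X\right)} = \frac{1}{19 + w^{2} - 47 X}$)
$\left(2297 + 2984\right) + k{\left(23,-27 \right)} = \left(2297 + 2984\right) + \frac{1}{19 + \left(-27\right)^{2} - 1081} = 5281 + \frac{1}{19 + 729 - 1081} = 5281 + \frac{1}{-333} = 5281 - \frac{1}{333} = \frac{1758572}{333}$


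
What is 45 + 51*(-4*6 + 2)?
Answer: -1077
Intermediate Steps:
45 + 51*(-4*6 + 2) = 45 + 51*(-24 + 2) = 45 + 51*(-22) = 45 - 1122 = -1077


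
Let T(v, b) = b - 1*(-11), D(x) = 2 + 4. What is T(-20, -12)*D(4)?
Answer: -6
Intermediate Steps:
D(x) = 6
T(v, b) = 11 + b (T(v, b) = b + 11 = 11 + b)
T(-20, -12)*D(4) = (11 - 12)*6 = -1*6 = -6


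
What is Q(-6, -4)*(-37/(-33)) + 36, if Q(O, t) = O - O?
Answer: 36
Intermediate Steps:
Q(O, t) = 0
Q(-6, -4)*(-37/(-33)) + 36 = 0*(-37/(-33)) + 36 = 0*(-37*(-1/33)) + 36 = 0*(37/33) + 36 = 0 + 36 = 36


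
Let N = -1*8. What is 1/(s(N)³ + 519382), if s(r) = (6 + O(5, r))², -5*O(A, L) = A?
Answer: 1/535007 ≈ 1.8691e-6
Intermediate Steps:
O(A, L) = -A/5
N = -8
s(r) = 25 (s(r) = (6 - ⅕*5)² = (6 - 1)² = 5² = 25)
1/(s(N)³ + 519382) = 1/(25³ + 519382) = 1/(15625 + 519382) = 1/535007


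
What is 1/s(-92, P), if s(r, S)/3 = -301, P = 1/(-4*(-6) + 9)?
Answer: -1/903 ≈ -0.0011074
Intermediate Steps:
P = 1/33 (P = 1/(24 + 9) = 1/33 ≈ 0.030303)
s(r, S) = -903 (s(r, S) = 3*(-301) = -903)
1/s(-92, P) = 1/(-903) = -1/903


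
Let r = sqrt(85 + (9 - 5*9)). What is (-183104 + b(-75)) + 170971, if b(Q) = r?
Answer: -12126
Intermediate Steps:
r = 7 (r = sqrt(85 + (9 - 45)) = sqrt(85 - 36) = sqrt(49) = 7)
b(Q) = 7
(-183104 + b(-75)) + 170971 = (-183104 + 7) + 170971 = -183097 + 170971 = -12126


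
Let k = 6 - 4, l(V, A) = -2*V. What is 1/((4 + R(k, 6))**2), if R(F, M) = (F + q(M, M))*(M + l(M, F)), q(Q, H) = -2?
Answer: 1/16 ≈ 0.062500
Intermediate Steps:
k = 2
R(F, M) = -M*(-2 + F) (R(F, M) = (F - 2)*(M - 2*M) = (-2 + F)*(-M) = -M*(-2 + F))
1/((4 + R(k, 6))**2) = 1/((4 + 6*(2 - 1*2))**2) = 1/((4 + 6*(2 - 2))**2) = 1/((4 + 6*0)**2) = 1/((4 + 0)**2) = 1/(4**2) = 1/16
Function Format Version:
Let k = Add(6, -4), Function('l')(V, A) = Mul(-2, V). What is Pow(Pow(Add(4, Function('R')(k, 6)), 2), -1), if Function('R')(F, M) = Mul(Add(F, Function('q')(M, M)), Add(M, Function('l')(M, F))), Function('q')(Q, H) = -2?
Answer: Rational(1, 16) ≈ 0.062500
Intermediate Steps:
k = 2
Function('R')(F, M) = Mul(-1, M, Add(-2, F)) (Function('R')(F, M) = Mul(Add(F, -2), Add(M, Mul(-2, M))) = Mul(Add(-2, F), Mul(-1, M)) = Mul(-1, M, Add(-2, F)))
Pow(Pow(Add(4, Function('R')(k, 6)), 2), -1) = Pow(Pow(Add(4, Mul(6, Add(2, Mul(-1, 2)))), 2), -1) = Pow(Pow(Add(4, Mul(6, Add(2, -2))), 2), -1) = Pow(Pow(Add(4, Mul(6, 0)), 2), -1) = Pow(Pow(Add(4, 0), 2), -1) = Pow(Pow(4, 2), -1) = Pow(16, -1) = Rational(1, 16)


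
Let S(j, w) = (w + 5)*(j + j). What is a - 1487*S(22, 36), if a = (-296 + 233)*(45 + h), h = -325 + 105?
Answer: -2671523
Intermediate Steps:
h = -220
S(j, w) = 2*j*(5 + w) (S(j, w) = (5 + w)*(2*j) = 2*j*(5 + w))
a = 11025 (a = (-296 + 233)*(45 - 220) = -63*(-175) = 11025)
a - 1487*S(22, 36) = 11025 - 2974*22*(5 + 36) = 11025 - 2974*22*41 = 11025 - 1487*1804 = 11025 - 2682548 = -2671523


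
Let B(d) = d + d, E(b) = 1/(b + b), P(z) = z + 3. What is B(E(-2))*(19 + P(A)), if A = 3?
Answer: -25/2 ≈ -12.500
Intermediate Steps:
P(z) = 3 + z
E(b) = 1/(2*b)
B(d) = 2*d
B(E(-2))*(19 + P(A)) = (2*((½)/(-2)))*(19 + (3 + 3)) = (2*((½)*(-½)))*(19 + 6) = (2*(-¼))*25 = -½*25 = -25/2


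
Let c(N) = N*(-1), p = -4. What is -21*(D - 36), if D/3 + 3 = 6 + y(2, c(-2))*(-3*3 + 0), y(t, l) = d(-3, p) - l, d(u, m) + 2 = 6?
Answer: 1701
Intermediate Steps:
d(u, m) = 4 (d(u, m) = -2 + 6 = 4)
c(N) = -N
y(t, l) = 4 - l
D = -45 (D = -9 + 3*(6 + (4 - (-1)*(-2))*(-3*3 + 0)) = -9 + 3*(6 + (4 - 1*2)*(-9 + 0)) = -9 + 3*(6 + (4 - 2)*(-9)) = -9 + 3*(6 + 2*(-9)) = -9 + 3*(6 - 18) = -9 + 3*(-12) = -9 - 36 = -45)
-21*(D - 36) = -21*(-45 - 36) = -21*(-81) = 1701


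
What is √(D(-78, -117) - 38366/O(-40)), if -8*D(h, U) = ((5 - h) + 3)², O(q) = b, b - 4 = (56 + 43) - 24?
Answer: 7*I*√718426/158 ≈ 37.552*I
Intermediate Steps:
b = 79 (b = 4 + ((56 + 43) - 24) = 4 + (99 - 24) = 4 + 75 = 79)
O(q) = 79
D(h, U) = -(8 - h)²/8 (D(h, U) = -((5 - h) + 3)²/8 = -(8 - h)²/8)
√(D(-78, -117) - 38366/O(-40)) = √(-(-8 - 78)²/8 - 38366/79) = √(-⅛*(-86)² - 38366*1/79) = √(-⅛*7396 - 38366/79) = √(-1849/2 - 38366/79) = √(-222803/158) = 7*I*√718426/158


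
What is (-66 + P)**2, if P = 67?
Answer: 1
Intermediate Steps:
(-66 + P)**2 = (-66 + 67)**2 = 1**2 = 1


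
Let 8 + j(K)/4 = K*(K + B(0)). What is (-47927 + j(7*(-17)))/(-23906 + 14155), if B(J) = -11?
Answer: -13921/9751 ≈ -1.4276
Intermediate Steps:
j(K) = -32 + 4*K*(-11 + K) (j(K) = -32 + 4*(K*(K - 11)) = -32 + 4*(K*(-11 + K)) = -32 + 4*K*(-11 + K))
(-47927 + j(7*(-17)))/(-23906 + 14155) = (-47927 + (-32 - 308*(-17) + 4*(7*(-17))²))/(-23906 + 14155) = (-47927 + (-32 - 44*(-119) + 4*(-119)²))/(-9751) = (-47927 + (-32 + 5236 + 4*14161))*(-1/9751) = (-47927 + (-32 + 5236 + 56644))*(-1/9751) = (-47927 + 61848)*(-1/9751) = 13921*(-1/9751) = -13921/9751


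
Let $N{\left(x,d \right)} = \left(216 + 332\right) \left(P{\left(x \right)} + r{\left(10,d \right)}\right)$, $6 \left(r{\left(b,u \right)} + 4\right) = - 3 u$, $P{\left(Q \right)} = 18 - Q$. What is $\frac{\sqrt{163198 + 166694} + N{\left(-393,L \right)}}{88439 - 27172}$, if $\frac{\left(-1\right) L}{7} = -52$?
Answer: $\frac{123300}{61267} + \frac{2 \sqrt{82473}}{61267} \approx 2.0219$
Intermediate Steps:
$L = 364$ ($L = \left(-7\right) \left(-52\right) = 364$)
$r{\left(b,u \right)} = -4 - \frac{u}{2}$ ($r{\left(b,u \right)} = -4 + \frac{\left(-3\right) u}{6} = -4 - \frac{u}{2}$)
$N{\left(x,d \right)} = 7672 - 548 x - 274 d$ ($N{\left(x,d \right)} = \left(216 + 332\right) \left(\left(18 - x\right) - \left(4 + \frac{d}{2}\right)\right) = 548 \left(14 - x - \frac{d}{2}\right) = 7672 - 548 x - 274 d$)
$\frac{\sqrt{163198 + 166694} + N{\left(-393,L \right)}}{88439 - 27172} = \frac{\sqrt{163198 + 166694} - -123300}{88439 - 27172} = \frac{\sqrt{329892} + \left(7672 + 215364 - 99736\right)}{61267} = \left(2 \sqrt{82473} + 123300\right) \frac{1}{61267} = \left(123300 + 2 \sqrt{82473}\right) \frac{1}{61267} = \frac{123300}{61267} + \frac{2 \sqrt{82473}}{61267}$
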